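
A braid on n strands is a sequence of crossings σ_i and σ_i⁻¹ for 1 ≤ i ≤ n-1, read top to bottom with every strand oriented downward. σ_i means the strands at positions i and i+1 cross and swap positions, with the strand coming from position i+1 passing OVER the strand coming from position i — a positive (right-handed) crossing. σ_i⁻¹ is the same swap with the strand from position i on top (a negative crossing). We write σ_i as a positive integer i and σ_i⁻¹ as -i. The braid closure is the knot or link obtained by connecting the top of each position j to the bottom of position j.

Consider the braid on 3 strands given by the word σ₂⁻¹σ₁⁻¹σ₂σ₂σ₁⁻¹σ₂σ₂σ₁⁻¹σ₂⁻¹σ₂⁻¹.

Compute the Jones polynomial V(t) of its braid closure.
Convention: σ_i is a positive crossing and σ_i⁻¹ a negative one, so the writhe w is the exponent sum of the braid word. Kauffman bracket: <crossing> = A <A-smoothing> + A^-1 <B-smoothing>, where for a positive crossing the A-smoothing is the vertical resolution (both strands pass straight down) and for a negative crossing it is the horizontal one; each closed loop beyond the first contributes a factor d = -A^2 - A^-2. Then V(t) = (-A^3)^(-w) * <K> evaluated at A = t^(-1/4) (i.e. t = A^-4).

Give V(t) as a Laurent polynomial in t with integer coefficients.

t^2 - 2*t + 4 - 4*t^-1 + 4*t^-2 - 4*t^-3 + 3*t^-4 - 2*t^-5 + t^-6

Derivation:
Braid: s2^-1 s1^-1 s2 s2 s1^-1 s2 s2 s1^-1 s2^-1 s2^-1 on 3 strands, 10 crossings.
Writhe w = (#positive) - (#negative) = 4 - 6 = -2.
State-sum expansion of <K>. There are 2^10 = 1024 states.
Each crossing splits two ways (0=vertical, 1=horizontal). The state's weight is A^(#A-smoothings - #B-smoothings) * d^(loops - 1).
Tabulate the states by total A-exponent and number of loops L (A-exp: L × count):
  A^10: L=5 ×1
  A^8: L=4 ×10
  A^6: L=3 ×39, L=5 ×6
  A^4: L=2 ×66, L=4 ×52, L=6 ×2
  A^2: L=1 ×45, L=3 ×124, L=5 ×41
  A^0: L=2 ×118, L=4 ×113, L=6 ×21
  A^-2: L=1 ×20, L=3 ×120, L=5 ×63, L=7 ×7
  A^-4: L=2 ×30, L=4 ×68, L=6 ×21, L=8 ×1
  A^-6: L=3 ×20, L=5 ×22, L=7 ×3
  A^-8: L=4 ×7, L=6 ×3
  A^-10: L=5 ×1
Each group contributes A^e * Σ count * d^(L-1):
Powers of d = -A^2 - A^-2: d^2 = A^4 + 2 + A^-4; d^3 = -A^6 - 3*A^2 - 3*A^-2 - A^-6; d^4 = A^8 + 4*A^4 + 6 + 4*A^-4 + A^-8; d^5 = -A^10 - 5*A^6 - 10*A^2 - 10*A^-2 - 5*A^-6 - A^-10; d^6 = A^12 + 6*A^8 + 15*A^4 + 20 + 15*A^-4 + 6*A^-8 + A^-12; d^7 = -A^14 - 7*A^10 - 21*A^6 - 35*A^2 - 35*A^-2 - 21*A^-6 - 7*A^-10 - A^-14.
  A^10 * (d^4) = A^18 + 4*A^14 + 6*A^10 + 4*A^6 + A^2
  A^8 * (10*d^3) = -10*A^14 - 30*A^10 - 30*A^6 - 10*A^2
  A^6 * (39*d^2 + 6*d^4) = 6*A^14 + 63*A^10 + 114*A^6 + 63*A^2 + 6*A^-2
  A^4 * (66*d + 52*d^3 + 2*d^5) = -2*A^14 - 62*A^10 - 242*A^6 - 242*A^2 - 62*A^-2 - 2*A^-6
  A^2 * (45 + 124*d^2 + 41*d^4) = 41*A^10 + 288*A^6 + 539*A^2 + 288*A^-2 + 41*A^-6
  A^0 * (118*d + 113*d^3 + 21*d^5) = -21*A^10 - 218*A^6 - 667*A^2 - 667*A^-2 - 218*A^-6 - 21*A^-10
  A^-2 * (20 + 120*d^2 + 63*d^4 + 7*d^6) = 7*A^10 + 105*A^6 + 477*A^2 + 778*A^-2 + 477*A^-6 + 105*A^-10 + 7*A^-14
  A^-4 * (30*d + 68*d^3 + 21*d^5 + d^7) = -A^10 - 28*A^6 - 194*A^2 - 479*A^-2 - 479*A^-6 - 194*A^-10 - 28*A^-14 - A^-18
  A^-6 * (20*d^2 + 22*d^4 + 3*d^6) = 3*A^6 + 40*A^2 + 153*A^-2 + 232*A^-6 + 153*A^-10 + 40*A^-14 + 3*A^-18
  A^-8 * (7*d^3 + 3*d^5) = -3*A^2 - 22*A^-2 - 51*A^-6 - 51*A^-10 - 22*A^-14 - 3*A^-18
  A^-10 * (d^4) = A^-2 + 4*A^-6 + 6*A^-10 + 4*A^-14 + A^-18
Summing the groups: <K> = A^18 - 2*A^14 + 3*A^10 - 4*A^6 + 4*A^2 - 4*A^-2 + 4*A^-6 - 2*A^-10 + A^-14
Normalise by the writhe: (-A^3)^(-w) = (-A^3)^(2) = A^6, so f(A) = A^6 * <K> = A^24 - 2*A^20 + 3*A^16 - 4*A^12 + 4*A^8 - 4*A^4 + 4 - 2*A^-4 + A^-8.
Substitute A = t^(-1/4), i.e. A^e → t^(-e/4): V(t) = t^2 - 2*t + 4 - 4*t^-1 + 4*t^-2 - 4*t^-3 + 3*t^-4 - 2*t^-5 + t^-6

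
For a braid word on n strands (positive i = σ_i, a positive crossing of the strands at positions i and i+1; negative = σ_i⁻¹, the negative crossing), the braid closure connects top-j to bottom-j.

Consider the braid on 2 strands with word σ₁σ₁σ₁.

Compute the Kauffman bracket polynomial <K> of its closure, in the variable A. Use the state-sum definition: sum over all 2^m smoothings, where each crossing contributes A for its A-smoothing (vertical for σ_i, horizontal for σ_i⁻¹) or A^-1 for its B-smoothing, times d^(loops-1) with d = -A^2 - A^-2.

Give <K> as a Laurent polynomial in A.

Braid: s1 s1 s1 on 2 strands, 3 crossings.
Writhe w = (#positive) - (#negative) = 3 - 0 = 3.
Enumerate smoothing states for the bracket polynomial. There are 2^3 = 8 states.
Smooth each crossing (0=||, 1=⌣⌢); contribution A^(Σ sign_k(1-2s_k)) * d^(L-1).
  state 000: A-exp=+3, loops=2, term = A^3 * d^1
  state 001: A-exp=+1, loops=1, term = A^1 * d^0
  state 010: A-exp=+1, loops=1, term = A^1 * d^0
  state 011: A-exp=-1, loops=2, term = A^-1 * d^1
  state 100: A-exp=+1, loops=1, term = A^1 * d^0
  state 101: A-exp=-1, loops=2, term = A^-1 * d^1
  state 110: A-exp=-1, loops=2, term = A^-1 * d^1
  state 111: A-exp=-3, loops=3, term = A^-3 * d^2
Collect the terms by A-exponent (count of states per loop number):
Powers of d = -A^2 - A^-2: d^2 = A^4 + 2 + A^-4.
  A^3 * (d) = -A^5 - A
  A^1 * (3) = 3*A
  A^-1 * (3*d) = -3*A - 3*A^-3
  A^-3 * (d^2) = A + 2*A^-3 + A^-7
Summing the groups: <K> = -A^5 - A^-3 + A^-7

Answer: -A^5 - A^-3 + A^-7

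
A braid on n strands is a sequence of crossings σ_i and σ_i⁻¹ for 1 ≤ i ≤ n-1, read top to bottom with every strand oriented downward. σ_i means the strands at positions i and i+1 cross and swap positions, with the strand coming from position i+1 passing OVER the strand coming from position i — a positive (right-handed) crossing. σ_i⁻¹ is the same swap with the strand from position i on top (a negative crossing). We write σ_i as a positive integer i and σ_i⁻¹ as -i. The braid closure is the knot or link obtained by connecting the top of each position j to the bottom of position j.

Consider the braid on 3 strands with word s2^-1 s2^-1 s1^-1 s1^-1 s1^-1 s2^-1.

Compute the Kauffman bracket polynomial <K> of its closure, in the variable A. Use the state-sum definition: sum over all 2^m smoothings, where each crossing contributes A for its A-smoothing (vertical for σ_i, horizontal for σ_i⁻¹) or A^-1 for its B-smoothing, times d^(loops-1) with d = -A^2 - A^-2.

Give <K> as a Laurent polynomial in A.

A^14 - 2*A^10 + A^6 - 2*A^2 + 2*A^-2 + A^-10

Derivation:
Braid: s2^-1 s2^-1 s1^-1 s1^-1 s1^-1 s2^-1 on 3 strands, 6 crossings.
Writhe w = (#positive) - (#negative) = 0 - 6 = -6.
Enumerate smoothing states for the bracket polynomial. There are 2^6 = 64 states.
Each crossing splits two ways (0=vertical, 1=horizontal). The state's weight is A^(#A-smoothings - #B-smoothings) * d^(loops - 1).
Tabulate the states by total A-exponent and number of loops L (A-exp: L × count):
  A^6: L=5 ×1
  A^4: L=4 ×6
  A^2: L=3 ×15
  A^0: L=2 ×18, L=4 ×2
  A^-2: L=1 ×9, L=3 ×6
  A^-4: L=2 ×6
  A^-6: L=3 ×1
Each group contributes A^e * Σ count * d^(L-1):
Powers of d = -A^2 - A^-2: d^2 = A^4 + 2 + A^-4; d^3 = -A^6 - 3*A^2 - 3*A^-2 - A^-6; d^4 = A^8 + 4*A^4 + 6 + 4*A^-4 + A^-8.
  A^6 * (d^4) = A^14 + 4*A^10 + 6*A^6 + 4*A^2 + A^-2
  A^4 * (6*d^3) = -6*A^10 - 18*A^6 - 18*A^2 - 6*A^-2
  A^2 * (15*d^2) = 15*A^6 + 30*A^2 + 15*A^-2
  A^0 * (18*d + 2*d^3) = -2*A^6 - 24*A^2 - 24*A^-2 - 2*A^-6
  A^-2 * (9 + 6*d^2) = 6*A^2 + 21*A^-2 + 6*A^-6
  A^-4 * (6*d) = -6*A^-2 - 6*A^-6
  A^-6 * (d^2) = A^-2 + 2*A^-6 + A^-10
Summing the groups: <K> = A^14 - 2*A^10 + A^6 - 2*A^2 + 2*A^-2 + A^-10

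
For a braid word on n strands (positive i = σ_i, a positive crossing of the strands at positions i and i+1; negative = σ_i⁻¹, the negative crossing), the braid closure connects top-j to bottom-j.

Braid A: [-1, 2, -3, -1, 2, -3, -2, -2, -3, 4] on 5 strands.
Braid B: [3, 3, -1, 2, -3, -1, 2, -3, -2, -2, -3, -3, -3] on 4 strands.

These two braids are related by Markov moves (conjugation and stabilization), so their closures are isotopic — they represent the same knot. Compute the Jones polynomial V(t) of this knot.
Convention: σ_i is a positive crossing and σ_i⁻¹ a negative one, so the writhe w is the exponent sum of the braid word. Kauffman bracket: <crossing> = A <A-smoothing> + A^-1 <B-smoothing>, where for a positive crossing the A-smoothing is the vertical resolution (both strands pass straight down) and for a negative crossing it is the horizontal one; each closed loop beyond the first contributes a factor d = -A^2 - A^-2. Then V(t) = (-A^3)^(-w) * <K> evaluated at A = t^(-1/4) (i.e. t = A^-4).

2*t^-1 - 3*t^-2 + 4*t^-3 - 4*t^-4 + 4*t^-5 - 3*t^-6 + 2*t^-7 - t^-8

Derivation:
Markov-equivalent braids have isotopic closures, hence identical knot invariants. Strip the Markov moves from each word to reach a common short braid β, then compute V(t) once on β.
Braid A: s1^-1 s2 s3^-1 s1^-1 s2 s3^-1 s2^-1 s2^-1 s3^-1 s4 on 5 strands reduces by inverse Markov moves (closure unchanged at each step):
  Destabilize: the word has the form β·s4 where s4 occurs only as the final letter (β ∈ B_4); drop it and the last strand → 4 strands.
Reduced to β = s1^-1 s2 s3^-1 s1^-1 s2 s3^-1 s2^-1 s2^-1 s3^-1 on 4 strands, 9 crossings.
Braid B: s3 s3 s1^-1 s2 s3^-1 s1^-1 s2 s3^-1 s2^-1 s2^-1 s3^-1 s3^-1 s3^-1 on 4 strands reduces by inverse Markov moves (closure unchanged at each step):
  Deconjugate: the word is γ·β·γ⁻¹ with γ = s3 s3 (prefix) and γ⁻¹ = s3^-1 s3^-1 (suffix); strip both.
Reduced to β = s1^-1 s2 s3^-1 s1^-1 s2 s3^-1 s2^-1 s2^-1 s3^-1 on 4 strands, 9 crossings.
Both give the same β = s1^-1 s2 s3^-1 s1^-1 s2 s3^-1 s2^-1 s2^-1 s3^-1 on 4 strands, so one state sum suffices:
Braid: s1^-1 s2 s3^-1 s1^-1 s2 s3^-1 s2^-1 s2^-1 s3^-1 on 4 strands, 9 crossings.
Writhe w = (#positive) - (#negative) = 2 - 7 = -5.
Computing the Kauffman bracket via state sum. There are 2^9 = 512 states.
Each crossing splits two ways (0=vertical, 1=horizontal). The state's weight is A^(#A-smoothings - #B-smoothings) * d^(loops - 1).
Tabulate the states by total A-exponent and number of loops L (A-exp: L × count):
  A^9: L=5 ×1
  A^7: L=4 ×9
  A^5: L=3 ×33, L=5 ×3
  A^3: L=2 ×59, L=4 ×25
  A^1: L=1 ×42, L=3 ×80, L=5 ×4
  A^-1: L=2 ×93, L=4 ×33
  A^-3: L=1 ×19, L=3 ×58, L=5 ×7
  A^-5: L=2 ×19, L=4 ×16, L=6 ×1
  A^-7: L=3 ×7, L=5 ×2
  A^-9: L=4 ×1
Each group contributes A^e * Σ count * d^(L-1):
Powers of d = -A^2 - A^-2: d^2 = A^4 + 2 + A^-4; d^3 = -A^6 - 3*A^2 - 3*A^-2 - A^-6; d^4 = A^8 + 4*A^4 + 6 + 4*A^-4 + A^-8; d^5 = -A^10 - 5*A^6 - 10*A^2 - 10*A^-2 - 5*A^-6 - A^-10.
  A^9 * (d^4) = A^17 + 4*A^13 + 6*A^9 + 4*A^5 + A
  A^7 * (9*d^3) = -9*A^13 - 27*A^9 - 27*A^5 - 9*A
  A^5 * (33*d^2 + 3*d^4) = 3*A^13 + 45*A^9 + 84*A^5 + 45*A + 3*A^-3
  A^3 * (59*d + 25*d^3) = -25*A^9 - 134*A^5 - 134*A - 25*A^-3
  A^1 * (42 + 80*d^2 + 4*d^4) = 4*A^9 + 96*A^5 + 226*A + 96*A^-3 + 4*A^-7
  A^-1 * (93*d + 33*d^3) = -33*A^5 - 192*A - 192*A^-3 - 33*A^-7
  A^-3 * (19 + 58*d^2 + 7*d^4) = 7*A^5 + 86*A + 177*A^-3 + 86*A^-7 + 7*A^-11
  A^-5 * (19*d + 16*d^3 + d^5) = -A^5 - 21*A - 77*A^-3 - 77*A^-7 - 21*A^-11 - A^-15
  A^-7 * (7*d^2 + 2*d^4) = 2*A + 15*A^-3 + 26*A^-7 + 15*A^-11 + 2*A^-15
  A^-9 * (d^3) = -A^-3 - 3*A^-7 - 3*A^-11 - A^-15
Summing the groups: <K> = A^17 - 2*A^13 + 3*A^9 - 4*A^5 + 4*A - 4*A^-3 + 3*A^-7 - 2*A^-11
Normalise by the writhe: (-A^3)^(-w) = (-A^3)^(5) = -A^15, so f(A) = -A^15 * <K> = -A^32 + 2*A^28 - 3*A^24 + 4*A^20 - 4*A^16 + 4*A^12 - 3*A^8 + 2*A^4.
Substitute A = t^(-1/4), i.e. A^e → t^(-e/4): V(t) = 2*t^-1 - 3*t^-2 + 4*t^-3 - 4*t^-4 + 4*t^-5 - 3*t^-6 + 2*t^-7 - t^-8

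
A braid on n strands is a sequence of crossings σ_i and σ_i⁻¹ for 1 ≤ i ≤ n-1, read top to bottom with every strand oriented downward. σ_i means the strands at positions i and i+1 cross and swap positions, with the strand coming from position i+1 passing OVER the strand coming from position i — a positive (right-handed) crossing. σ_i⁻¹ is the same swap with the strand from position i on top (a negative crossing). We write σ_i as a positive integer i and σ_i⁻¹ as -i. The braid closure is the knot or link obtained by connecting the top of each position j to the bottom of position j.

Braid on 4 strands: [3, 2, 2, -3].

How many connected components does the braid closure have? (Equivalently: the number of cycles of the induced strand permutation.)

Track the strand permutation on 4 strands, starting from identity.
  step 1: s3 swaps positions 3,4 -> [1 2 4 3]
  step 2: s2 swaps positions 2,3 -> [1 4 2 3]
  step 3: s2 swaps positions 2,3 -> [1 2 4 3]
  step 4: s3^-1 swaps positions 3,4 -> [1 2 3 4]
Final permutation (position -> original strand): [1 2 3 4]
Closure components = cycle count of this permutation = 4.

Answer: 4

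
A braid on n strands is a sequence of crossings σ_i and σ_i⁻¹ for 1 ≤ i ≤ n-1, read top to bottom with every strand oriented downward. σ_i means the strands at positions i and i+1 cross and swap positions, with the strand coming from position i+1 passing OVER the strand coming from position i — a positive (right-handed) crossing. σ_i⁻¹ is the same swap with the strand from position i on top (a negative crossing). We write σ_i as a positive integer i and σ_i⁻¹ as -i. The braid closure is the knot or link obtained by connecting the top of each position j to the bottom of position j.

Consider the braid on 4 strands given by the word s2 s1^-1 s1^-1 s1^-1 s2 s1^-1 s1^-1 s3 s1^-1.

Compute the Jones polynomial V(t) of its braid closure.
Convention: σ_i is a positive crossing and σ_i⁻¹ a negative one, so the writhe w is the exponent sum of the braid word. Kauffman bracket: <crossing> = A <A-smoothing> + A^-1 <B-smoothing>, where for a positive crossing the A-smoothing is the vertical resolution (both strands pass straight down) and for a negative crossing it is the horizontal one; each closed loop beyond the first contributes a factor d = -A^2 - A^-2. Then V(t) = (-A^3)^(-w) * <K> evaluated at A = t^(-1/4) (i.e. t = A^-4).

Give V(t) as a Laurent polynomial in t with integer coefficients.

1 - t^-1 + 3*t^-2 - 3*t^-3 + 3*t^-4 - 4*t^-5 + 3*t^-6 - 2*t^-7 + t^-8

Derivation:
Braid: s2 s1^-1 s1^-1 s1^-1 s2 s1^-1 s1^-1 s3 s1^-1 on 4 strands, 9 crossings.
Writhe w = (#positive) - (#negative) = 3 - 6 = -3.
Enumerate smoothing states for the bracket polynomial. There are 2^9 = 512 states.
Each crossing splits two ways (0=vertical, 1=horizontal). The state's weight is A^(#A-smoothings - #B-smoothings) * d^(loops - 1).
Tabulate the states by total A-exponent and number of loops L (A-exp: L × count):
  A^9: L=8 ×1
  A^7: L=7 ×9
  A^5: L=6 ×36
  A^3: L=5 ×84
  A^1: L=4 ×126
  A^-1: L=3 ×124, L=5 ×2
  A^-3: L=2 ×75, L=4 ×9
  A^-5: L=1 ×21, L=3 ×15
  A^-7: L=2 ×8, L=4 ×1
  A^-9: L=3 ×1
Each group contributes A^e * Σ count * d^(L-1):
Powers of d = -A^2 - A^-2: d^2 = A^4 + 2 + A^-4; d^3 = -A^6 - 3*A^2 - 3*A^-2 - A^-6; d^4 = A^8 + 4*A^4 + 6 + 4*A^-4 + A^-8; d^5 = -A^10 - 5*A^6 - 10*A^2 - 10*A^-2 - 5*A^-6 - A^-10; d^6 = A^12 + 6*A^8 + 15*A^4 + 20 + 15*A^-4 + 6*A^-8 + A^-12; d^7 = -A^14 - 7*A^10 - 21*A^6 - 35*A^2 - 35*A^-2 - 21*A^-6 - 7*A^-10 - A^-14.
  A^9 * (d^7) = -A^23 - 7*A^19 - 21*A^15 - 35*A^11 - 35*A^7 - 21*A^3 - 7*A^-1 - A^-5
  A^7 * (9*d^6) = 9*A^19 + 54*A^15 + 135*A^11 + 180*A^7 + 135*A^3 + 54*A^-1 + 9*A^-5
  A^5 * (36*d^5) = -36*A^15 - 180*A^11 - 360*A^7 - 360*A^3 - 180*A^-1 - 36*A^-5
  A^3 * (84*d^4) = 84*A^11 + 336*A^7 + 504*A^3 + 336*A^-1 + 84*A^-5
  A^1 * (126*d^3) = -126*A^7 - 378*A^3 - 378*A^-1 - 126*A^-5
  A^-1 * (124*d^2 + 2*d^4) = 2*A^7 + 132*A^3 + 260*A^-1 + 132*A^-5 + 2*A^-9
  A^-3 * (75*d + 9*d^3) = -9*A^3 - 102*A^-1 - 102*A^-5 - 9*A^-9
  A^-5 * (21 + 15*d^2) = 15*A^-1 + 51*A^-5 + 15*A^-9
  A^-7 * (8*d + d^3) = -A^-1 - 11*A^-5 - 11*A^-9 - A^-13
  A^-9 * (d^2) = A^-5 + 2*A^-9 + A^-13
Summing the groups: <K> = -A^23 + 2*A^19 - 3*A^15 + 4*A^11 - 3*A^7 + 3*A^3 - 3*A^-1 + A^-5 - A^-9
Normalise by the writhe: (-A^3)^(-w) = (-A^3)^(3) = -A^9, so f(A) = -A^9 * <K> = A^32 - 2*A^28 + 3*A^24 - 4*A^20 + 3*A^16 - 3*A^12 + 3*A^8 - A^4 + 1.
Substitute A = t^(-1/4), i.e. A^e → t^(-e/4): V(t) = 1 - t^-1 + 3*t^-2 - 3*t^-3 + 3*t^-4 - 4*t^-5 + 3*t^-6 - 2*t^-7 + t^-8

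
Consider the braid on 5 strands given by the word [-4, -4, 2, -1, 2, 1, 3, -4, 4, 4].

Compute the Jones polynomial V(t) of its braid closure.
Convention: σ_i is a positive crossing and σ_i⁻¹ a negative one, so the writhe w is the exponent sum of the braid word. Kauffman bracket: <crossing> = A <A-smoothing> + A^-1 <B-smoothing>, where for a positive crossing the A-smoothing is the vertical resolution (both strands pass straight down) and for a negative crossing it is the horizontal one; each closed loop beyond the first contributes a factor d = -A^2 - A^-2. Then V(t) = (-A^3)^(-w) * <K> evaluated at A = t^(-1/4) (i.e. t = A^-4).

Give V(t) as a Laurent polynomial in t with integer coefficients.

1

Derivation:
The presented braid s4^-1 s4^-1 s2 s1^-1 s2 s1 s3 s4^-1 s4 s4 on 5 strands reduces by inverse Markov moves (closure unchanged at each step):
  Deconjugate: the word is γ·β·γ⁻¹ with γ = s4^-1 s4^-1 (prefix) and γ⁻¹ = s4 s4 (suffix); strip both.
  Destabilize: the word has the form β·s4^-1 where s4^-1 occurs only as the final letter (β ∈ B_4); drop it and the last strand → 4 strands.
  Destabilize: the word has the form β·s3 where s3 occurs only as the final letter (β ∈ B_3); drop it and the last strand → 3 strands.
Reduced to β = s2 s1^-1 s2 s1 on 3 strands, 4 crossings.
Compute on β:
Braid: s2 s1^-1 s2 s1 on 3 strands, 4 crossings.
Writhe w = (#positive) - (#negative) = 3 - 1 = 2.
State-sum expansion of <K>. There are 2^4 = 16 states.
Each crossing splits two ways (0=vertical, 1=horizontal). The state's weight is A^(#A-smoothings - #B-smoothings) * d^(loops - 1).
  state 0000: A-exp=+2, loops=3, term = A^2 * d^2
  state 0001: A-exp=+0, loops=2, term = A^0 * d^1
  state 0010: A-exp=+0, loops=2, term = A^0 * d^1
  state 0011: A-exp=-2, loops=1, term = A^-2 * d^0
  state 0100: A-exp=+4, loops=2, term = A^4 * d^1
  state 0101: A-exp=+2, loops=3, term = A^2 * d^2
  state 0110: A-exp=+2, loops=1, term = A^2 * d^0
  state 0111: A-exp=+0, loops=2, term = A^0 * d^1
  state 1000: A-exp=+0, loops=2, term = A^0 * d^1
  state 1001: A-exp=-2, loops=1, term = A^-2 * d^0
  state 1010: A-exp=-2, loops=3, term = A^-2 * d^2
  state 1011: A-exp=-4, loops=2, term = A^-4 * d^1
  state 1100: A-exp=+2, loops=1, term = A^2 * d^0
  state 1101: A-exp=+0, loops=2, term = A^0 * d^1
  state 1110: A-exp=+0, loops=2, term = A^0 * d^1
  state 1111: A-exp=-2, loops=1, term = A^-2 * d^0
Collect the terms by A-exponent (count of states per loop number):
Powers of d = -A^2 - A^-2: d^2 = A^4 + 2 + A^-4.
  A^4 * (d) = -A^6 - A^2
  A^2 * (2 + 2*d^2) = 2*A^6 + 6*A^2 + 2*A^-2
  A^0 * (6*d) = -6*A^2 - 6*A^-2
  A^-2 * (3 + d^2) = A^2 + 5*A^-2 + A^-6
  A^-4 * (d) = -A^-2 - A^-6
Summing the groups: <K> = A^6
Normalise by the writhe: (-A^3)^(-w) = (-A^3)^(-2) = A^-6, so f(A) = A^-6 * <K> = 1.
Substitute A = t^(-1/4), i.e. A^e → t^(-e/4): V(t) = 1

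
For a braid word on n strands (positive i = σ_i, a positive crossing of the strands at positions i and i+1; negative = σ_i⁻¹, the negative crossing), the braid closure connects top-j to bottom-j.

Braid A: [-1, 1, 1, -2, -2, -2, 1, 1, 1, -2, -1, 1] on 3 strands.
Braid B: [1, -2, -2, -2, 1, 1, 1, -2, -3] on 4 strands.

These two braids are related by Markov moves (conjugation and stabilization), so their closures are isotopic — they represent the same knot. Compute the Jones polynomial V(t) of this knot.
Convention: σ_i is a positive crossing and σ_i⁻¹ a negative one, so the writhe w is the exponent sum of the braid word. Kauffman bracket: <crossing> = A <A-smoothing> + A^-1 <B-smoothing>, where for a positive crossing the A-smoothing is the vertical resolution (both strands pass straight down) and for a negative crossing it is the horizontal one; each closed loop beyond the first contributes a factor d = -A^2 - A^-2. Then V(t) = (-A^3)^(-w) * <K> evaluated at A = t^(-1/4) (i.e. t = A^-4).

Markov-equivalent braids have isotopic closures, hence identical knot invariants. Strip the Markov moves from each word to reach a common short braid β, then compute V(t) once on β.
Braid A: s1^-1 s1 s1 s2^-1 s2^-1 s2^-1 s1 s1 s1 s2^-1 s1^-1 s1 on 3 strands reduces by inverse Markov moves (closure unchanged at each step):
  Deconjugate: the word is γ·β·γ⁻¹ with γ = s1^-1 s1 (prefix) and γ⁻¹ = s1^-1 s1 (suffix); strip both.
Reduced to β = s1 s2^-1 s2^-1 s2^-1 s1 s1 s1 s2^-1 on 3 strands, 8 crossings.
Braid B: s1 s2^-1 s2^-1 s2^-1 s1 s1 s1 s2^-1 s3^-1 on 4 strands reduces by inverse Markov moves (closure unchanged at each step):
  Destabilize: the word has the form β·s3^-1 where s3^-1 occurs only as the final letter (β ∈ B_3); drop it and the last strand → 3 strands.
Reduced to β = s1 s2^-1 s2^-1 s2^-1 s1 s1 s1 s2^-1 on 3 strands, 8 crossings.
Both give the same β = s1 s2^-1 s2^-1 s2^-1 s1 s1 s1 s2^-1 on 3 strands, so one state sum suffices:
Braid: s1 s2^-1 s2^-1 s2^-1 s1 s1 s1 s2^-1 on 3 strands, 8 crossings.
Writhe w = (#positive) - (#negative) = 4 - 4 = 0.
Enumerate smoothing states for the bracket polynomial. There are 2^8 = 256 states.
Each crossing splits two ways (0=vertical, 1=horizontal). The state's weight is A^(#A-smoothings - #B-smoothings) * d^(loops - 1).
Tabulate the states by total A-exponent and number of loops L (A-exp: L × count):
  A^8: L=5 ×1
  A^6: L=4 ×8
  A^4: L=3 ×25, L=5 ×3
  A^2: L=2 ×37, L=4 ×18, L=6 ×1
  A^0: L=1 ×25, L=3 ×37, L=5 ×8
  A^-2: L=2 ×37, L=4 ×18, L=6 ×1
  A^-4: L=3 ×25, L=5 ×3
  A^-6: L=4 ×8
  A^-8: L=5 ×1
Each group contributes A^e * Σ count * d^(L-1):
Powers of d = -A^2 - A^-2: d^2 = A^4 + 2 + A^-4; d^3 = -A^6 - 3*A^2 - 3*A^-2 - A^-6; d^4 = A^8 + 4*A^4 + 6 + 4*A^-4 + A^-8; d^5 = -A^10 - 5*A^6 - 10*A^2 - 10*A^-2 - 5*A^-6 - A^-10.
  A^8 * (d^4) = A^16 + 4*A^12 + 6*A^8 + 4*A^4 + 1
  A^6 * (8*d^3) = -8*A^12 - 24*A^8 - 24*A^4 - 8
  A^4 * (25*d^2 + 3*d^4) = 3*A^12 + 37*A^8 + 68*A^4 + 37 + 3*A^-4
  A^2 * (37*d + 18*d^3 + d^5) = -A^12 - 23*A^8 - 101*A^4 - 101 - 23*A^-4 - A^-8
  A^0 * (25 + 37*d^2 + 8*d^4) = 8*A^8 + 69*A^4 + 147 + 69*A^-4 + 8*A^-8
  A^-2 * (37*d + 18*d^3 + d^5) = -A^8 - 23*A^4 - 101 - 101*A^-4 - 23*A^-8 - A^-12
  A^-4 * (25*d^2 + 3*d^4) = 3*A^4 + 37 + 68*A^-4 + 37*A^-8 + 3*A^-12
  A^-6 * (8*d^3) = -8 - 24*A^-4 - 24*A^-8 - 8*A^-12
  A^-8 * (d^4) = 1 + 4*A^-4 + 6*A^-8 + 4*A^-12 + A^-16
Summing the groups: <K> = A^16 - 2*A^12 + 3*A^8 - 4*A^4 + 5 - 4*A^-4 + 3*A^-8 - 2*A^-12 + A^-16
Normalise by the writhe: (-A^3)^(-w) = (-A^3)^(0) = 1, so f(A) = 1 * <K> = A^16 - 2*A^12 + 3*A^8 - 4*A^4 + 5 - 4*A^-4 + 3*A^-8 - 2*A^-12 + A^-16.
Substitute A = t^(-1/4), i.e. A^e → t^(-e/4): V(t) = t^4 - 2*t^3 + 3*t^2 - 4*t + 5 - 4*t^-1 + 3*t^-2 - 2*t^-3 + t^-4

Answer: t^4 - 2*t^3 + 3*t^2 - 4*t + 5 - 4*t^-1 + 3*t^-2 - 2*t^-3 + t^-4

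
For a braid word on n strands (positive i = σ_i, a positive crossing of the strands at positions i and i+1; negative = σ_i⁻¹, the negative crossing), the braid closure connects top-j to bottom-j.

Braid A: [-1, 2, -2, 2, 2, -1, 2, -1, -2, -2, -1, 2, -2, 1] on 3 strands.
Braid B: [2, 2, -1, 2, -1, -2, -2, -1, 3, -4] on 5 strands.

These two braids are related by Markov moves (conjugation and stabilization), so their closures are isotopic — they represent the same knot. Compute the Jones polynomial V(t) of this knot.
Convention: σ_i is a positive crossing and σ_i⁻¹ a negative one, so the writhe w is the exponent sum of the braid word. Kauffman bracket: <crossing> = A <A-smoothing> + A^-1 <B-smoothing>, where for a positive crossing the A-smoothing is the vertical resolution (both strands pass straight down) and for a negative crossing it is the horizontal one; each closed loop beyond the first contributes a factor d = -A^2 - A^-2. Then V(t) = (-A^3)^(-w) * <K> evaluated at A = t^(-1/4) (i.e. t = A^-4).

Markov-equivalent braids have isotopic closures, hence identical knot invariants. Strip the Markov moves from each word to reach a common short braid β, then compute V(t) once on β.
Braid A: s1^-1 s2 s2^-1 s2 s2 s1^-1 s2 s1^-1 s2^-1 s2^-1 s1^-1 s2 s2^-1 s1 on 3 strands reduces by inverse Markov moves (closure unchanged at each step):
  Deconjugate: the word is γ·β·γ⁻¹ with γ = s1^-1 s2 (prefix) and γ⁻¹ = s2^-1 s1 (suffix); strip both.
  Deconjugate: the word is γ·β·γ⁻¹ with γ = s2^-1 (prefix) and γ⁻¹ = s2 (suffix); strip both.
Reduced to β = s2 s2 s1^-1 s2 s1^-1 s2^-1 s2^-1 s1^-1 on 3 strands, 8 crossings.
Braid B: s2 s2 s1^-1 s2 s1^-1 s2^-1 s2^-1 s1^-1 s3 s4^-1 on 5 strands reduces by inverse Markov moves (closure unchanged at each step):
  Destabilize: the word has the form β·s4^-1 where s4^-1 occurs only as the final letter (β ∈ B_4); drop it and the last strand → 4 strands.
  Destabilize: the word has the form β·s3 where s3 occurs only as the final letter (β ∈ B_3); drop it and the last strand → 3 strands.
Reduced to β = s2 s2 s1^-1 s2 s1^-1 s2^-1 s2^-1 s1^-1 on 3 strands, 8 crossings.
Both give the same β = s2 s2 s1^-1 s2 s1^-1 s2^-1 s2^-1 s1^-1 on 3 strands, so one state sum suffices:
Braid: s2 s2 s1^-1 s2 s1^-1 s2^-1 s2^-1 s1^-1 on 3 strands, 8 crossings.
Writhe w = (#positive) - (#negative) = 3 - 5 = -2.
State-sum expansion of <K>. There are 2^8 = 256 states.
For each crossing: s=0 is the vertical smoothing, s=1 horizontal. Crossing k contributes A^(sign_k * (1 - 2*s_k)); loop factor d = -A^2 - A^-2.
Tabulate the states by total A-exponent and number of loops L (A-exp: L × count):
  A^8: L=4 ×1
  A^6: L=3 ×8
  A^4: L=2 ×23, L=4 ×5
  A^2: L=1 ×22, L=3 ×33, L=5 ×1
  A^0: L=2 ×52, L=4 ×18
  A^-2: L=1 ×13, L=3 ×37, L=5 ×6
  A^-4: L=2 ×14, L=4 ×13, L=6 ×1
  A^-6: L=3 ×6, L=5 ×2
  A^-8: L=4 ×1
Each group contributes A^e * Σ count * d^(L-1):
Powers of d = -A^2 - A^-2: d^2 = A^4 + 2 + A^-4; d^3 = -A^6 - 3*A^2 - 3*A^-2 - A^-6; d^4 = A^8 + 4*A^4 + 6 + 4*A^-4 + A^-8; d^5 = -A^10 - 5*A^6 - 10*A^2 - 10*A^-2 - 5*A^-6 - A^-10.
  A^8 * (d^3) = -A^14 - 3*A^10 - 3*A^6 - A^2
  A^6 * (8*d^2) = 8*A^10 + 16*A^6 + 8*A^2
  A^4 * (23*d + 5*d^3) = -5*A^10 - 38*A^6 - 38*A^2 - 5*A^-2
  A^2 * (22 + 33*d^2 + d^4) = A^10 + 37*A^6 + 94*A^2 + 37*A^-2 + A^-6
  A^0 * (52*d + 18*d^3) = -18*A^6 - 106*A^2 - 106*A^-2 - 18*A^-6
  A^-2 * (13 + 37*d^2 + 6*d^4) = 6*A^6 + 61*A^2 + 123*A^-2 + 61*A^-6 + 6*A^-10
  A^-4 * (14*d + 13*d^3 + d^5) = -A^6 - 18*A^2 - 63*A^-2 - 63*A^-6 - 18*A^-10 - A^-14
  A^-6 * (6*d^2 + 2*d^4) = 2*A^2 + 14*A^-2 + 24*A^-6 + 14*A^-10 + 2*A^-14
  A^-8 * (d^3) = -A^-2 - 3*A^-6 - 3*A^-10 - A^-14
Summing the groups: <K> = -A^14 + A^10 - A^6 + 2*A^2 - A^-2 + 2*A^-6 - A^-10
Normalise by the writhe: (-A^3)^(-w) = (-A^3)^(2) = A^6, so f(A) = A^6 * <K> = -A^20 + A^16 - A^12 + 2*A^8 - A^4 + 2 - A^-4.
Substitute A = t^(-1/4), i.e. A^e → t^(-e/4): V(t) = -t + 2 - t^-1 + 2*t^-2 - t^-3 + t^-4 - t^-5

Answer: -t + 2 - t^-1 + 2*t^-2 - t^-3 + t^-4 - t^-5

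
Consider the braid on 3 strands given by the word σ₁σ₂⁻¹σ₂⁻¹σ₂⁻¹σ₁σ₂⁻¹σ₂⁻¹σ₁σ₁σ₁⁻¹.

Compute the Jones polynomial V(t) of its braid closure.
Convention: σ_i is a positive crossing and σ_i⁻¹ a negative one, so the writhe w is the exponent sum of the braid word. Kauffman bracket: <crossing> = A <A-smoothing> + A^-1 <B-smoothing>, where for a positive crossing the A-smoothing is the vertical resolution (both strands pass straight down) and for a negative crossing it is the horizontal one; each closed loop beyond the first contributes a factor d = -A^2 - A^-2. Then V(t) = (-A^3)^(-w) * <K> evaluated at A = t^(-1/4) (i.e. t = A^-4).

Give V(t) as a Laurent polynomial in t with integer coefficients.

-t^2 + 2*t - 3 + 5*t^-1 - 4*t^-2 + 5*t^-3 - 4*t^-4 + 2*t^-5 - t^-6

Derivation:
The presented braid s1 s2^-1 s2^-1 s2^-1 s1 s2^-1 s2^-1 s1 s1 s1^-1 on 3 strands reduces by inverse Markov moves (closure unchanged at each step):
  Deconjugate: the word is γ·β·γ⁻¹ with γ = s1 (prefix) and γ⁻¹ = s1^-1 (suffix); strip both.
Reduced to β = s2^-1 s2^-1 s2^-1 s1 s2^-1 s2^-1 s1 s1 on 3 strands, 8 crossings.
Compute on β:
Braid: s2^-1 s2^-1 s2^-1 s1 s2^-1 s2^-1 s1 s1 on 3 strands, 8 crossings.
Writhe w = (#positive) - (#negative) = 3 - 5 = -2.
State-sum expansion of <K>. There are 2^8 = 256 states.
For each crossing: s=0 is the vertical smoothing, s=1 horizontal. Crossing k contributes A^(sign_k * (1 - 2*s_k)); loop factor d = -A^2 - A^-2.
Tabulate the states by total A-exponent and number of loops L (A-exp: L × count):
  A^8: L=6 ×1
  A^6: L=5 ×8
  A^4: L=4 ×27, L=6 ×1
  A^2: L=3 ×50, L=5 ×6
  A^0: L=2 ×53, L=4 ×17
  A^-2: L=1 ×27, L=3 ×28, L=5 ×1
  A^-4: L=2 ×24, L=4 ×4
  A^-6: L=3 ×8
  A^-8: L=4 ×1
Each group contributes A^e * Σ count * d^(L-1):
Powers of d = -A^2 - A^-2: d^2 = A^4 + 2 + A^-4; d^3 = -A^6 - 3*A^2 - 3*A^-2 - A^-6; d^4 = A^8 + 4*A^4 + 6 + 4*A^-4 + A^-8; d^5 = -A^10 - 5*A^6 - 10*A^2 - 10*A^-2 - 5*A^-6 - A^-10.
  A^8 * (d^5) = -A^18 - 5*A^14 - 10*A^10 - 10*A^6 - 5*A^2 - A^-2
  A^6 * (8*d^4) = 8*A^14 + 32*A^10 + 48*A^6 + 32*A^2 + 8*A^-2
  A^4 * (27*d^3 + d^5) = -A^14 - 32*A^10 - 91*A^6 - 91*A^2 - 32*A^-2 - A^-6
  A^2 * (50*d^2 + 6*d^4) = 6*A^10 + 74*A^6 + 136*A^2 + 74*A^-2 + 6*A^-6
  A^0 * (53*d + 17*d^3) = -17*A^6 - 104*A^2 - 104*A^-2 - 17*A^-6
  A^-2 * (27 + 28*d^2 + d^4) = A^6 + 32*A^2 + 89*A^-2 + 32*A^-6 + A^-10
  A^-4 * (24*d + 4*d^3) = -4*A^2 - 36*A^-2 - 36*A^-6 - 4*A^-10
  A^-6 * (8*d^2) = 8*A^-2 + 16*A^-6 + 8*A^-10
  A^-8 * (d^3) = -A^-2 - 3*A^-6 - 3*A^-10 - A^-14
Summing the groups: <K> = -A^18 + 2*A^14 - 4*A^10 + 5*A^6 - 4*A^2 + 5*A^-2 - 3*A^-6 + 2*A^-10 - A^-14
Normalise by the writhe: (-A^3)^(-w) = (-A^3)^(2) = A^6, so f(A) = A^6 * <K> = -A^24 + 2*A^20 - 4*A^16 + 5*A^12 - 4*A^8 + 5*A^4 - 3 + 2*A^-4 - A^-8.
Substitute A = t^(-1/4), i.e. A^e → t^(-e/4): V(t) = -t^2 + 2*t - 3 + 5*t^-1 - 4*t^-2 + 5*t^-3 - 4*t^-4 + 2*t^-5 - t^-6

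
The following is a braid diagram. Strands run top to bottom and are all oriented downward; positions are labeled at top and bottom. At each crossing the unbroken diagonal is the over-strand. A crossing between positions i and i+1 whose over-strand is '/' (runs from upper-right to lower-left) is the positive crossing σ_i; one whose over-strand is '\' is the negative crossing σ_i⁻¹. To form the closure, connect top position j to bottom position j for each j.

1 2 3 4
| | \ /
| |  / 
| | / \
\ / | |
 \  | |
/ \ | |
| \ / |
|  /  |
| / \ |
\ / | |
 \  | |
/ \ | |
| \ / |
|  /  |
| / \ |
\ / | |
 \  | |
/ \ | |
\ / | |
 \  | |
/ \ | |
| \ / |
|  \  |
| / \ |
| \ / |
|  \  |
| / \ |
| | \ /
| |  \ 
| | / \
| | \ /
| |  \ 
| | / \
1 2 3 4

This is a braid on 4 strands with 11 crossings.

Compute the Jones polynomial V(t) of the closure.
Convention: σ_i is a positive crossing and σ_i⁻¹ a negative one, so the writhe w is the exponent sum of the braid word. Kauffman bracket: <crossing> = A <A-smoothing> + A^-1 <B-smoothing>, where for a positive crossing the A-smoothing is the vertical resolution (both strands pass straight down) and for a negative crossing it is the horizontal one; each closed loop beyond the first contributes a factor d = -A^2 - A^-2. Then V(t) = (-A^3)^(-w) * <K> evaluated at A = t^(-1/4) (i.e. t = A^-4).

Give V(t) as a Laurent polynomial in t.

2*t^-1 - 2*t^-2 + 3*t^-3 - 3*t^-4 + 2*t^-5 - 2*t^-6 + t^-7

Derivation:
Reading the diagram top to bottom ('/'-over between positions i,i+1 = s_i, '\'-over = s_i^-1): braid word = s3 s1^-1 s2 s1^-1 s2 s1^-1 s1^-1 s2^-1 s2^-1 s3^-1 s3^-1.
The presented braid s3 s1^-1 s2 s1^-1 s2 s1^-1 s1^-1 s2^-1 s2^-1 s3^-1 s3^-1 on 4 strands reduces by inverse Markov moves (closure unchanged at each step):
  Deconjugate: the word is γ·β·γ⁻¹ with γ = s3 (prefix) and γ⁻¹ = s3^-1 (suffix); strip both.
  Destabilize: the word has the form β·s3^-1 where s3^-1 occurs only as the final letter (β ∈ B_3); drop it and the last strand → 3 strands.
Reduced to β = s1^-1 s2 s1^-1 s2 s1^-1 s1^-1 s2^-1 s2^-1 on 3 strands, 8 crossings.
Compute on β:
Braid: s1^-1 s2 s1^-1 s2 s1^-1 s1^-1 s2^-1 s2^-1 on 3 strands, 8 crossings.
Writhe w = (#positive) - (#negative) = 2 - 6 = -4.
Computing the Kauffman bracket via state sum. There are 2^8 = 256 states.
Smooth each crossing (0=||, 1=⌣⌢); contribution A^(Σ sign_k(1-2s_k)) * d^(L-1).
Tabulate the states by total A-exponent and number of loops L (A-exp: L × count):
  A^8: L=5 ×1
  A^6: L=4 ×8
  A^4: L=3 ×26, L=5 ×2
  A^2: L=2 ×41, L=4 ×15
  A^0: L=1 ×26, L=3 ×43, L=5 ×1
  A^-2: L=2 ×47, L=4 ×9
  A^-4: L=1 ×11, L=3 ×16, L=5 ×1
  A^-6: L=2 ×6, L=4 ×2
  A^-8: L=3 ×1
Each group contributes A^e * Σ count * d^(L-1):
Powers of d = -A^2 - A^-2: d^2 = A^4 + 2 + A^-4; d^3 = -A^6 - 3*A^2 - 3*A^-2 - A^-6; d^4 = A^8 + 4*A^4 + 6 + 4*A^-4 + A^-8.
  A^8 * (d^4) = A^16 + 4*A^12 + 6*A^8 + 4*A^4 + 1
  A^6 * (8*d^3) = -8*A^12 - 24*A^8 - 24*A^4 - 8
  A^4 * (26*d^2 + 2*d^4) = 2*A^12 + 34*A^8 + 64*A^4 + 34 + 2*A^-4
  A^2 * (41*d + 15*d^3) = -15*A^8 - 86*A^4 - 86 - 15*A^-4
  A^0 * (26 + 43*d^2 + d^4) = A^8 + 47*A^4 + 118 + 47*A^-4 + A^-8
  A^-2 * (47*d + 9*d^3) = -9*A^4 - 74 - 74*A^-4 - 9*A^-8
  A^-4 * (11 + 16*d^2 + d^4) = A^4 + 20 + 49*A^-4 + 20*A^-8 + A^-12
  A^-6 * (6*d + 2*d^3) = -2 - 12*A^-4 - 12*A^-8 - 2*A^-12
  A^-8 * (d^2) = A^-4 + 2*A^-8 + A^-12
Summing the groups: <K> = A^16 - 2*A^12 + 2*A^8 - 3*A^4 + 3 - 2*A^-4 + 2*A^-8
Normalise by the writhe: (-A^3)^(-w) = (-A^3)^(4) = A^12, so f(A) = A^12 * <K> = A^28 - 2*A^24 + 2*A^20 - 3*A^16 + 3*A^12 - 2*A^8 + 2*A^4.
Substitute A = t^(-1/4), i.e. A^e → t^(-e/4): V(t) = 2*t^-1 - 2*t^-2 + 3*t^-3 - 3*t^-4 + 2*t^-5 - 2*t^-6 + t^-7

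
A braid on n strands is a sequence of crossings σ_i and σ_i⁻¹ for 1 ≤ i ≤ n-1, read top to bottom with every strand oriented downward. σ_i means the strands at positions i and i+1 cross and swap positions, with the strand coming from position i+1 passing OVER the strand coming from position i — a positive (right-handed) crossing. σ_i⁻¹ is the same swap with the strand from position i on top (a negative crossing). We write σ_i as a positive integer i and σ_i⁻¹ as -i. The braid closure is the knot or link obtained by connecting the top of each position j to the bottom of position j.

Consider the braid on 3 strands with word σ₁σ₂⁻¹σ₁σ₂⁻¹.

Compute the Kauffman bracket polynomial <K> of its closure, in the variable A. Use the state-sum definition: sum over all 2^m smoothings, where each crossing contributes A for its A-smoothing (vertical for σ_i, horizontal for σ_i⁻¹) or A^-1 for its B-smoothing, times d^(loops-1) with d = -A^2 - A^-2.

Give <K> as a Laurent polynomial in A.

A^8 - A^4 + 1 - A^-4 + A^-8

Derivation:
Braid: s1 s2^-1 s1 s2^-1 on 3 strands, 4 crossings.
Writhe w = (#positive) - (#negative) = 2 - 2 = 0.
Computing the Kauffman bracket via state sum. There are 2^4 = 16 states.
Each crossing splits two ways (0=vertical, 1=horizontal). The state's weight is A^(#A-smoothings - #B-smoothings) * d^(loops - 1).
  state 0000: A-exp=+0, loops=3, term = A^0 * d^2
  state 0001: A-exp=+2, loops=2, term = A^2 * d^1
  state 0010: A-exp=-2, loops=2, term = A^-2 * d^1
  state 0011: A-exp=+0, loops=1, term = A^0 * d^0
  state 0100: A-exp=+2, loops=2, term = A^2 * d^1
  state 0101: A-exp=+4, loops=3, term = A^4 * d^2
  state 0110: A-exp=+0, loops=1, term = A^0 * d^0
  state 0111: A-exp=+2, loops=2, term = A^2 * d^1
  state 1000: A-exp=-2, loops=2, term = A^-2 * d^1
  state 1001: A-exp=+0, loops=1, term = A^0 * d^0
  state 1010: A-exp=-4, loops=3, term = A^-4 * d^2
  state 1011: A-exp=-2, loops=2, term = A^-2 * d^1
  state 1100: A-exp=+0, loops=1, term = A^0 * d^0
  state 1101: A-exp=+2, loops=2, term = A^2 * d^1
  state 1110: A-exp=-2, loops=2, term = A^-2 * d^1
  state 1111: A-exp=+0, loops=1, term = A^0 * d^0
Collect the terms by A-exponent (count of states per loop number):
Powers of d = -A^2 - A^-2: d^2 = A^4 + 2 + A^-4.
  A^4 * (d^2) = A^8 + 2*A^4 + 1
  A^2 * (4*d) = -4*A^4 - 4
  A^0 * (5 + d^2) = A^4 + 7 + A^-4
  A^-2 * (4*d) = -4 - 4*A^-4
  A^-4 * (d^2) = 1 + 2*A^-4 + A^-8
Summing the groups: <K> = A^8 - A^4 + 1 - A^-4 + A^-8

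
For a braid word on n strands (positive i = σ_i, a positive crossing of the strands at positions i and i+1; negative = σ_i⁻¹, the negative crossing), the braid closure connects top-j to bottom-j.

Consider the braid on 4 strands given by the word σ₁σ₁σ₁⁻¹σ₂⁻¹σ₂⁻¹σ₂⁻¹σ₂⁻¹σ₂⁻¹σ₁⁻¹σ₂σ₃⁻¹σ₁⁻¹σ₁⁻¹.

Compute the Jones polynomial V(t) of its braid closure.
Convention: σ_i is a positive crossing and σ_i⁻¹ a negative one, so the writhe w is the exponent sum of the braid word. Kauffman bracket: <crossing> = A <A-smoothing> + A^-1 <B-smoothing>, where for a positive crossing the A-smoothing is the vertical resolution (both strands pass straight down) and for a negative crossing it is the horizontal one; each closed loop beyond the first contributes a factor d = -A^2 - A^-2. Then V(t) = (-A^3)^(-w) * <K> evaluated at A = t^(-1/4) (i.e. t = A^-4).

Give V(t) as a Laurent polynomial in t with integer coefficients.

t^-2 - t^-3 + 2*t^-4 - 2*t^-5 + 3*t^-6 - 2*t^-7 + t^-8 - t^-9

Derivation:
The presented braid s1 s1 s1^-1 s2^-1 s2^-1 s2^-1 s2^-1 s2^-1 s1^-1 s2 s3^-1 s1^-1 s1^-1 on 4 strands reduces by inverse Markov moves (closure unchanged at each step):
  Deconjugate: the word is γ·β·γ⁻¹ with γ = s1 (prefix) and γ⁻¹ = s1^-1 (suffix); strip both.
  Deconjugate: the word is γ·β·γ⁻¹ with γ = s1 (prefix) and γ⁻¹ = s1^-1 (suffix); strip both.
  Destabilize: the word has the form β·s3^-1 where s3^-1 occurs only as the final letter (β ∈ B_3); drop it and the last strand → 3 strands.
Reduced to β = s1^-1 s2^-1 s2^-1 s2^-1 s2^-1 s2^-1 s1^-1 s2 on 3 strands, 8 crossings.
Compute on β:
Braid: s1^-1 s2^-1 s2^-1 s2^-1 s2^-1 s2^-1 s1^-1 s2 on 3 strands, 8 crossings.
Writhe w = (#positive) - (#negative) = 1 - 7 = -6.
Enumerate smoothing states for the bracket polynomial. There are 2^8 = 256 states.
For each crossing: s=0 is the vertical smoothing, s=1 horizontal. Crossing k contributes A^(sign_k * (1 - 2*s_k)); loop factor d = -A^2 - A^-2.
Tabulate the states by total A-exponent and number of loops L (A-exp: L × count):
  A^8: L=6 ×1
  A^6: L=5 ×8
  A^4: L=4 ×25, L=6 ×3
  A^2: L=3 ×40, L=5 ×15, L=7 ×1
  A^0: L=2 ×35, L=4 ×30, L=6 ×5
  A^-2: L=1 ×15, L=3 ×31, L=5 ×10
  A^-4: L=2 ×18, L=4 ×10
  A^-6: L=1 ×2, L=3 ×6
  A^-8: L=2 ×1
Each group contributes A^e * Σ count * d^(L-1):
Powers of d = -A^2 - A^-2: d^2 = A^4 + 2 + A^-4; d^3 = -A^6 - 3*A^2 - 3*A^-2 - A^-6; d^4 = A^8 + 4*A^4 + 6 + 4*A^-4 + A^-8; d^5 = -A^10 - 5*A^6 - 10*A^2 - 10*A^-2 - 5*A^-6 - A^-10; d^6 = A^12 + 6*A^8 + 15*A^4 + 20 + 15*A^-4 + 6*A^-8 + A^-12.
  A^8 * (d^5) = -A^18 - 5*A^14 - 10*A^10 - 10*A^6 - 5*A^2 - A^-2
  A^6 * (8*d^4) = 8*A^14 + 32*A^10 + 48*A^6 + 32*A^2 + 8*A^-2
  A^4 * (25*d^3 + 3*d^5) = -3*A^14 - 40*A^10 - 105*A^6 - 105*A^2 - 40*A^-2 - 3*A^-6
  A^2 * (40*d^2 + 15*d^4 + d^6) = A^14 + 21*A^10 + 115*A^6 + 190*A^2 + 115*A^-2 + 21*A^-6 + A^-10
  A^0 * (35*d + 30*d^3 + 5*d^5) = -5*A^10 - 55*A^6 - 175*A^2 - 175*A^-2 - 55*A^-6 - 5*A^-10
  A^-2 * (15 + 31*d^2 + 10*d^4) = 10*A^6 + 71*A^2 + 137*A^-2 + 71*A^-6 + 10*A^-10
  A^-4 * (18*d + 10*d^3) = -10*A^2 - 48*A^-2 - 48*A^-6 - 10*A^-10
  A^-6 * (2 + 6*d^2) = 6*A^-2 + 14*A^-6 + 6*A^-10
  A^-8 * (d) = -A^-6 - A^-10
Summing the groups: <K> = -A^18 + A^14 - 2*A^10 + 3*A^6 - 2*A^2 + 2*A^-2 - A^-6 + A^-10
Normalise by the writhe: (-A^3)^(-w) = (-A^3)^(6) = A^18, so f(A) = A^18 * <K> = -A^36 + A^32 - 2*A^28 + 3*A^24 - 2*A^20 + 2*A^16 - A^12 + A^8.
Substitute A = t^(-1/4), i.e. A^e → t^(-e/4): V(t) = t^-2 - t^-3 + 2*t^-4 - 2*t^-5 + 3*t^-6 - 2*t^-7 + t^-8 - t^-9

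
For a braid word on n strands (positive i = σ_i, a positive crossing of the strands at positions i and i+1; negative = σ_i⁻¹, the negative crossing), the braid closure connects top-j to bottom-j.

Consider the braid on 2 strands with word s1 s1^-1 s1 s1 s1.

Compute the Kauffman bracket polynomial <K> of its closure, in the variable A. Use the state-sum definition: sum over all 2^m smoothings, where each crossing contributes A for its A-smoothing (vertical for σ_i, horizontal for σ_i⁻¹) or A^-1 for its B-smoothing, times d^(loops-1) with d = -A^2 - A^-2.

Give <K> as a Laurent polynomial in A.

-A^5 - A^-3 + A^-7

Derivation:
First cancel adjacent σ_i σ_i⁻¹ pairs (Reidemeister II — same braid, same closure): s1 s1^-1 s1 s1 s1 → s1 s1 s1.
Braid: s1 s1 s1 on 2 strands, 3 crossings.
Writhe w = (#positive) - (#negative) = 3 - 0 = 3.
Computing the Kauffman bracket via state sum. There are 2^3 = 8 states.
For each crossing: s=0 is the vertical smoothing, s=1 horizontal. Crossing k contributes A^(sign_k * (1 - 2*s_k)); loop factor d = -A^2 - A^-2.
  state 000: A-exp=+3, loops=2, term = A^3 * d^1
  state 001: A-exp=+1, loops=1, term = A^1 * d^0
  state 010: A-exp=+1, loops=1, term = A^1 * d^0
  state 011: A-exp=-1, loops=2, term = A^-1 * d^1
  state 100: A-exp=+1, loops=1, term = A^1 * d^0
  state 101: A-exp=-1, loops=2, term = A^-1 * d^1
  state 110: A-exp=-1, loops=2, term = A^-1 * d^1
  state 111: A-exp=-3, loops=3, term = A^-3 * d^2
Collect the terms by A-exponent (count of states per loop number):
Powers of d = -A^2 - A^-2: d^2 = A^4 + 2 + A^-4.
  A^3 * (d) = -A^5 - A
  A^1 * (3) = 3*A
  A^-1 * (3*d) = -3*A - 3*A^-3
  A^-3 * (d^2) = A + 2*A^-3 + A^-7
Summing the groups: <K> = -A^5 - A^-3 + A^-7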